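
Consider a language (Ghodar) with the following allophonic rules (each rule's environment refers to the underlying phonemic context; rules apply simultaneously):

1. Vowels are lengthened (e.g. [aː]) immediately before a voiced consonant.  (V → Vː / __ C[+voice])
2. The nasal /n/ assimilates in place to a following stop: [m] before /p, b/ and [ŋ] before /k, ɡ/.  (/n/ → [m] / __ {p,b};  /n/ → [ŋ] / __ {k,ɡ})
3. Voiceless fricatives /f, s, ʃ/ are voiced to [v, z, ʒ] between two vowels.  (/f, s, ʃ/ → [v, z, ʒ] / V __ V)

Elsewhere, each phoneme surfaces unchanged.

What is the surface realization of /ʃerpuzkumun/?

/ʃ/ (word-initial): rule 3 targets it, but not between two vowels → unchanged [ʃ].
Rule 1 applies to /e/ (between /ʃ/ and /r/: before a voiced consonant) → [eː].
/r/ (between /e/ and /p/) is unaffected → [r].
/p/ (between /r/ and /u/) is unaffected → [p].
/u/ meets the environment for rule 1 (before a voiced consonant) → [uː].
/z/ (between /u/ and /k/): no rule targets it → [z].
/k/ — not in any rule's target class → [k].
/u/ — between /k/ and /m/, before a voiced consonant — surfaces as [uː] (rule 1).
/m/ — not in any rule's target class → [m].
/u/ meets the environment for rule 1 (before a voiced consonant) → [uː].
/n/ — word-final; rule 2 does not apply here → [n].

[ʃeːrpuːzkuːmuːn]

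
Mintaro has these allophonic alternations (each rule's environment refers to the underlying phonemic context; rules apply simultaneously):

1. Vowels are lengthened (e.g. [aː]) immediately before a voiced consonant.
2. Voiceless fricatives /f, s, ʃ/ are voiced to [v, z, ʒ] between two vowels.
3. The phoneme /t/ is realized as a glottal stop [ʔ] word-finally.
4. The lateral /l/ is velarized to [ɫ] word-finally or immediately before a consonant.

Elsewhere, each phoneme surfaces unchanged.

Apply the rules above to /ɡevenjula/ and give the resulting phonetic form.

[ɡeːveːnjuːla]

/ɡ/ (word-initial) is unaffected → [ɡ].
/e/ (between /ɡ/ and /v/): before a voiced consonant, so rule 1 applies → [eː].
/v/ — not in any rule's target class → [v].
/e/ — between /v/ and /n/, before a voiced consonant — surfaces as [eː] (rule 1).
/n/ (between /e/ and /j/): no rule targets it → [n].
/j/ (between /n/ and /u/): no rule targets it → [j].
Rule 1 applies to /u/ (between /j/ and /l/: before a voiced consonant) → [uː].
/l/ (between /u/ and /a/) fails the environment for rule 4, so it stays [l].
/a/ (word-final) is in the target of rule 1 but the environment (before a voiced consonant) is not met → [a].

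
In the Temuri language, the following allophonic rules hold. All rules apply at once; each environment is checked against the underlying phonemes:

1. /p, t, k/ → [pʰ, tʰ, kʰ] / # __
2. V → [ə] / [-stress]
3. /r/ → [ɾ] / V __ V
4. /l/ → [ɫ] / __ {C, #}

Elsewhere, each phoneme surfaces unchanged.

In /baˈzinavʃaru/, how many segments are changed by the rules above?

5

Segments that undergo a rule: /a/ → [ə] (rule 2); /a/ → [ə] (rule 2); /a/ → [ə] (rule 2); /r/ → [ɾ] (rule 3); /u/ → [ə] (rule 2).
All other segments surface unchanged.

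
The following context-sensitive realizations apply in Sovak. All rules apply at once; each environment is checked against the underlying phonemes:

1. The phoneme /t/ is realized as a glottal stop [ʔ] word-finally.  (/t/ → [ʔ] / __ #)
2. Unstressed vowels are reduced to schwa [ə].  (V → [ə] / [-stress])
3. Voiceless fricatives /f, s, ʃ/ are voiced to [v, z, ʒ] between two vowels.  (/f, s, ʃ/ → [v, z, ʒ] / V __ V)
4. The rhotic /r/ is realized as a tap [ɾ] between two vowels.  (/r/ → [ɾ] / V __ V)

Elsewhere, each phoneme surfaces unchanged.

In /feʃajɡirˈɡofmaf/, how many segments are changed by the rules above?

Segments that undergo a rule: /e/ → [ə] (rule 2); /ʃ/ → [ʒ] (rule 3); /a/ → [ə] (rule 2); /i/ → [ə] (rule 2); /a/ → [ə] (rule 2).
All other segments surface unchanged.

5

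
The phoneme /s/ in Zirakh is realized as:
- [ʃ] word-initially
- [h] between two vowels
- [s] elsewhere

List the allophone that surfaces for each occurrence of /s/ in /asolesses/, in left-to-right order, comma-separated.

Occurrence 1 (position 2): between two vowels → [h].
Occurrence 2 (position 6): no conditioning environment matches → elsewhere allophone [s].
Occurrence 3 (position 7): no conditioning environment matches → elsewhere allophone [s].
Occurrence 4 (position 9): no conditioning environment matches → elsewhere allophone [s].

[h], [s], [s], [s]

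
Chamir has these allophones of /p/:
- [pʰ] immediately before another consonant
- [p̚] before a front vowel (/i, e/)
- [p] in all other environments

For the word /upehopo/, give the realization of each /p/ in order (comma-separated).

Occurrence 1 (position 2): before a front vowel (/i, e/) → [p̚].
Occurrence 2 (position 6): no conditioning environment matches → elsewhere allophone [p].

[p̚], [p]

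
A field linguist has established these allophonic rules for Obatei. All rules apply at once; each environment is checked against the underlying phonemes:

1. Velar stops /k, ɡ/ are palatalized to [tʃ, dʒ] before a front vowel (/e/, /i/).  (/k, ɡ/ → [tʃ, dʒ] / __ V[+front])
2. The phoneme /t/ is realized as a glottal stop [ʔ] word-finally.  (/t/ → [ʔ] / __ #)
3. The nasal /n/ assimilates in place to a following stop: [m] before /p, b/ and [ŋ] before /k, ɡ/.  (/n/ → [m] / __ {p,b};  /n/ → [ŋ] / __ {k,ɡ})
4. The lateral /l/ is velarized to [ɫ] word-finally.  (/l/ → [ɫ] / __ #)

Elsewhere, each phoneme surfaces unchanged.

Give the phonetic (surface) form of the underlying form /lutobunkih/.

/l/ (word-initial) fails the environment for rule 4, so it stays [l].
/u/ stays [u].
/t/ (between /u/ and /o/): rule 2 targets it, but not word-finally → unchanged [t].
/o/ (between /t/ and /b/): no rule targets it → [o].
/b/ stays [b].
/u/ (between /b/ and /n/): no rule targets it → [u].
/n/ meets the environment for rule 3 (before a labial or velar stop) → [ŋ].
/k/ (between /n/ and /i/) occurs before a front vowel → [tʃ] by rule 1.
/i/ (between /k/ and /h/): no rule targets it → [i].
/h/ stays [h].

[lutobuŋtʃih]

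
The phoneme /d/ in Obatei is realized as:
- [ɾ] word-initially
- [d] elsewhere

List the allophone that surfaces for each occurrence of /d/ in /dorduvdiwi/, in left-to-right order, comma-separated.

Occurrence 1 (position 1): word-initially → [ɾ].
Occurrence 2 (position 4): no conditioning environment matches → elsewhere allophone [d].
Occurrence 3 (position 7): no conditioning environment matches → elsewhere allophone [d].

[ɾ], [d], [d]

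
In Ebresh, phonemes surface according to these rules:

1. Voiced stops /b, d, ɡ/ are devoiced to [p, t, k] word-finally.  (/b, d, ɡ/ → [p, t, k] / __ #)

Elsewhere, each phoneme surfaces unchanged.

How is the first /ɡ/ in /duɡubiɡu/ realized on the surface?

/ɡ/ — between /u/ and /u/; rule 1 does not apply here → [ɡ].

[ɡ]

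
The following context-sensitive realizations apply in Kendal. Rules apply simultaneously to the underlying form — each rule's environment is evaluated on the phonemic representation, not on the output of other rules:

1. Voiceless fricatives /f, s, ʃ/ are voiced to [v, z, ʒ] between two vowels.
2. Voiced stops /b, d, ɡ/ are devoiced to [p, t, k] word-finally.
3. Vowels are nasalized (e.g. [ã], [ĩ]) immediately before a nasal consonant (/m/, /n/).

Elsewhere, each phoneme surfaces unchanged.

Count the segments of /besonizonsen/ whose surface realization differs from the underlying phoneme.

Segments that undergo a rule: /s/ → [z] (rule 1); /o/ → [õ] (rule 3); /o/ → [õ] (rule 3); /e/ → [ẽ] (rule 3).
All other segments surface unchanged.

4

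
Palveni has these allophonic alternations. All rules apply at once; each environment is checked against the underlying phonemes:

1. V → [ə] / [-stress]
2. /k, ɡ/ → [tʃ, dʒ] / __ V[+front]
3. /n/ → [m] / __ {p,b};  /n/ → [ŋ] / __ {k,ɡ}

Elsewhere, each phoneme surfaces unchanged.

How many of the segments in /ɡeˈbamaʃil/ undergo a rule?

Segments that undergo a rule: /ɡ/ → [dʒ] (rule 2); /e/ → [ə] (rule 1); /a/ → [ə] (rule 1); /i/ → [ə] (rule 1).
All other segments surface unchanged.

4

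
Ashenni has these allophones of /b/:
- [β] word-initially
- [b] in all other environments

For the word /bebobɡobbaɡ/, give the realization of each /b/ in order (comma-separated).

[β], [b], [b], [b], [b]

Occurrence 1 (position 1): word-initially → [β].
Occurrence 2 (position 3): no conditioning environment matches → elsewhere allophone [b].
Occurrence 3 (position 5): no conditioning environment matches → elsewhere allophone [b].
Occurrence 4 (position 8): no conditioning environment matches → elsewhere allophone [b].
Occurrence 5 (position 9): no conditioning environment matches → elsewhere allophone [b].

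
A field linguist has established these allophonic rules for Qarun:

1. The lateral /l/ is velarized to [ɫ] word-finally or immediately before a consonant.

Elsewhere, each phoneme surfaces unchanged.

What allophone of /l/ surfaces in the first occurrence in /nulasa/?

/l/ (between /u/ and /a/) fails the environment for rule 1, so it stays [l].

[l]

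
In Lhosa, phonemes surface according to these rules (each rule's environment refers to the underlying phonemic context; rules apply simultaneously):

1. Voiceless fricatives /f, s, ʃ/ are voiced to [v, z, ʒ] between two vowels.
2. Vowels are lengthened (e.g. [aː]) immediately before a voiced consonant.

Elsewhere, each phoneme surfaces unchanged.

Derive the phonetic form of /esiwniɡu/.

[eziːwniːɡu]

/e/ — word-initial; rule 2 does not apply here → [e].
/s/ — between /e/ and /i/, between two vowels — surfaces as [z] (rule 1).
/i/ meets the environment for rule 2 (before a voiced consonant) → [iː].
/w/ (between /i/ and /n/) is unaffected → [w].
/n/ (between /w/ and /i/): no rule targets it → [n].
Rule 2 applies to /i/ (between /n/ and /ɡ/: before a voiced consonant) → [iː].
/ɡ/ (between /i/ and /u/) is unaffected → [ɡ].
/u/ (word-final) fails the environment for rule 2, so it stays [u].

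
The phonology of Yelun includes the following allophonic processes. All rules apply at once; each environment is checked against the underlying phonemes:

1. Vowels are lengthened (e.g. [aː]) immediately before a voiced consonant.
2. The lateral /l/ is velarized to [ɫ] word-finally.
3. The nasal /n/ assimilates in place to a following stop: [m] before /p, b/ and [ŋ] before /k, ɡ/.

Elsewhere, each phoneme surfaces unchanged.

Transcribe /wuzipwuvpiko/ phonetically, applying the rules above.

[wuːzipwuːvpiko]

/w/ (word-initial) is unaffected → [w].
/u/ (between /w/ and /z/): before a voiced consonant, so rule 1 applies → [uː].
/z/ — not in any rule's target class → [z].
/i/ (between /z/ and /p/): rule 1 targets it, but not before a voiced consonant → unchanged [i].
/p/ (between /i/ and /w/): no rule targets it → [p].
/w/ (between /p/ and /u/) is unaffected → [w].
Rule 1 applies to /u/ (between /w/ and /v/: before a voiced consonant) → [uː].
/v/ (between /u/ and /p/): no rule targets it → [v].
/p/ (between /v/ and /i/): no rule targets it → [p].
/i/ — between /p/ and /k/; rule 1 does not apply here → [i].
/k/ — not in any rule's target class → [k].
/o/ (word-final) is in the target of rule 1 but the environment (before a voiced consonant) is not met → [o].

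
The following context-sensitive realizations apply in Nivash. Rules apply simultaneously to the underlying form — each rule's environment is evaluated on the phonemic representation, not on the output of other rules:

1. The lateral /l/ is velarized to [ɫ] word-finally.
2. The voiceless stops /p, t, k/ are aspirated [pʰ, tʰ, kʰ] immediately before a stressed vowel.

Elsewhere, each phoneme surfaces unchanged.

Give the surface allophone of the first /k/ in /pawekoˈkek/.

[k]

/k/ (between /e/ and /o/) is in the target of rule 2 but the environment (immediately before a stressed vowel) is not met → [k].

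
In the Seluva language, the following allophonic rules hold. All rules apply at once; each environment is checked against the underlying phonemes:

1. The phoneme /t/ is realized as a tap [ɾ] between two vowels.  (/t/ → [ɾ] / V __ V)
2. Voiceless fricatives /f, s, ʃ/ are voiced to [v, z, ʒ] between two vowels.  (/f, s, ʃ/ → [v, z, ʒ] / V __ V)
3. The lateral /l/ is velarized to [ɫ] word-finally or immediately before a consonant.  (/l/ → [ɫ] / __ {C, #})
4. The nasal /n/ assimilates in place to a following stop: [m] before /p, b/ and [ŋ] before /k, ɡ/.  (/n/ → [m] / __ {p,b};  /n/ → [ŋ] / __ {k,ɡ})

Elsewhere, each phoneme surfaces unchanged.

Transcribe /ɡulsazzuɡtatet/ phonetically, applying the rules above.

[ɡuɫsazzuɡtaɾet]

/ɡ/ (word-initial) is unaffected → [ɡ].
/u/ stays [u].
Rule 3 applies to /l/ (between /u/ and /s/: word-finally or immediately before a consonant) → [ɫ].
/s/ (between /l/ and /a/): rule 2 targets it, but not between two vowels → unchanged [s].
/a/ (between /s/ and /z/) is unaffected → [a].
/z/ (between /a/ and /z/) is unaffected → [z].
/z/ (between /z/ and /u/) is unaffected → [z].
/u/ — not in any rule's target class → [u].
/ɡ/ stays [ɡ].
/t/ (between /ɡ/ and /a/): rule 1 targets it, but not between two vowels → unchanged [t].
/a/ stays [a].
/t/ (between /a/ and /e/) occurs between two vowels → [ɾ] by rule 1.
/e/ — not in any rule's target class → [e].
/t/ (word-final) is in the target of rule 1 but the environment (between two vowels) is not met → [t].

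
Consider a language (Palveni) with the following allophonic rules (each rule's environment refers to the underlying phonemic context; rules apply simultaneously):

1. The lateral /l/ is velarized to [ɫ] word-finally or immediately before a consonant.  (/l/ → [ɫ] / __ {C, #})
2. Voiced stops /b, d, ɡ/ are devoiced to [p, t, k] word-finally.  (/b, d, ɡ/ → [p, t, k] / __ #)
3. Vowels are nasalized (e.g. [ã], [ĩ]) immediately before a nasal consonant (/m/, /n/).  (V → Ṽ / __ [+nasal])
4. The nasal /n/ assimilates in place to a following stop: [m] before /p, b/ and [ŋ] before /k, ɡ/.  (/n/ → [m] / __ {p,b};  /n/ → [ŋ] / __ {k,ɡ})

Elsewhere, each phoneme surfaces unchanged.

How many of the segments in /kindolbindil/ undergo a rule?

Segments that undergo a rule: /i/ → [ĩ] (rule 3); /l/ → [ɫ] (rule 1); /i/ → [ĩ] (rule 3); /l/ → [ɫ] (rule 1).
All other segments surface unchanged.

4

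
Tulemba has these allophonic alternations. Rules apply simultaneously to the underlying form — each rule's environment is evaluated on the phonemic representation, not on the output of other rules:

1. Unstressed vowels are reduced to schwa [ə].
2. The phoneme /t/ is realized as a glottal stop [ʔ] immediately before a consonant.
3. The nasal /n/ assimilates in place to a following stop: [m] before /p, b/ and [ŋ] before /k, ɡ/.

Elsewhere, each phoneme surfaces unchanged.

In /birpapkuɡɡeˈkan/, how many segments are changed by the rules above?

4

Segments that undergo a rule: /i/ → [ə] (rule 1); /a/ → [ə] (rule 1); /u/ → [ə] (rule 1); /e/ → [ə] (rule 1).
All other segments surface unchanged.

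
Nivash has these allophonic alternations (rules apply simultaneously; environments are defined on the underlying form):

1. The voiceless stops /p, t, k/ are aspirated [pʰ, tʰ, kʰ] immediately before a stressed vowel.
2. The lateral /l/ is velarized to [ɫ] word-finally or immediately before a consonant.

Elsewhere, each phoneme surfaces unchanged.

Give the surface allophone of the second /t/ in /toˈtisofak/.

/t/ — between /o/ and /i/, immediately before a stressed vowel — surfaces as [tʰ] (rule 1).

[tʰ]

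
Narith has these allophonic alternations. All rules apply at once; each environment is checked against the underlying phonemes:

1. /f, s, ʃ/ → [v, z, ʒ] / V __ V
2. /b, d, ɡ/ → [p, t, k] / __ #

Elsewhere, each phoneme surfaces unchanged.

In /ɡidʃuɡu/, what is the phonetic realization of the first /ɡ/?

[ɡ]

/ɡ/ — word-initial; rule 2 does not apply here → [ɡ].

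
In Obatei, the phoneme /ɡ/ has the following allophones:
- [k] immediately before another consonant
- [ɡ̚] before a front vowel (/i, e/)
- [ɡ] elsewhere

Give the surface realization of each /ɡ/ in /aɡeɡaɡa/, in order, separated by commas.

[ɡ̚], [ɡ], [ɡ]

Occurrence 1 (position 2): before a front vowel (/i, e/) → [ɡ̚].
Occurrence 2 (position 4): no conditioning environment matches → elsewhere allophone [ɡ].
Occurrence 3 (position 6): no conditioning environment matches → elsewhere allophone [ɡ].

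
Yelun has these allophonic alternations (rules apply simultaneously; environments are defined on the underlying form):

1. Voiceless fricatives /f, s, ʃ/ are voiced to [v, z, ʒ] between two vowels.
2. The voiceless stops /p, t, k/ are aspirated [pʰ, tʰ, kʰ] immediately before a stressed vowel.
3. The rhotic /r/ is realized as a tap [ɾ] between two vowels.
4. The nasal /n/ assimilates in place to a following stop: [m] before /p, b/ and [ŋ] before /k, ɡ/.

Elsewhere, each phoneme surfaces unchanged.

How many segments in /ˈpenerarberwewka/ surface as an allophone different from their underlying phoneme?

2

Segments that undergo a rule: /p/ → [pʰ] (rule 2); /r/ → [ɾ] (rule 3).
All other segments surface unchanged.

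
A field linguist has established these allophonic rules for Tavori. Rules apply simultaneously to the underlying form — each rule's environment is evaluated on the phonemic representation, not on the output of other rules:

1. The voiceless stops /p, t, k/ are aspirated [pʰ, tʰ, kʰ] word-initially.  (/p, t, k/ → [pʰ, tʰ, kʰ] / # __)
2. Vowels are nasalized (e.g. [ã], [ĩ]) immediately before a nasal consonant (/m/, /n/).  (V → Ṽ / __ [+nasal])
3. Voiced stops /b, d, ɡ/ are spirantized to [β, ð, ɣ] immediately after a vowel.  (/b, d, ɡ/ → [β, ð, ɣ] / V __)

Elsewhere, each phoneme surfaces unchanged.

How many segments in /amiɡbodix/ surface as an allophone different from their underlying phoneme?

Segments that undergo a rule: /a/ → [ã] (rule 2); /ɡ/ → [ɣ] (rule 3); /d/ → [ð] (rule 3).
All other segments surface unchanged.

3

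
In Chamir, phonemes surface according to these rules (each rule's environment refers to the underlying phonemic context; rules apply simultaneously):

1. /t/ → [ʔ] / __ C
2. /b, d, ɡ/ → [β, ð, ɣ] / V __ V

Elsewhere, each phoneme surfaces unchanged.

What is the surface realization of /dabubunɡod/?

[daβuβunɡod]

/d/ (word-initial) is in the target of rule 2 but the environment (between two vowels) is not met → [d].
/b/ (between /a/ and /u/) occurs between two vowels → [β] by rule 2.
/b/ — between /u/ and /u/, between two vowels — surfaces as [β] (rule 2).
/ɡ/ (between /n/ and /o/) is in the target of rule 2 but the environment (between two vowels) is not met → [ɡ].
/d/ (word-final): rule 2 targets it, but not between two vowels → unchanged [d].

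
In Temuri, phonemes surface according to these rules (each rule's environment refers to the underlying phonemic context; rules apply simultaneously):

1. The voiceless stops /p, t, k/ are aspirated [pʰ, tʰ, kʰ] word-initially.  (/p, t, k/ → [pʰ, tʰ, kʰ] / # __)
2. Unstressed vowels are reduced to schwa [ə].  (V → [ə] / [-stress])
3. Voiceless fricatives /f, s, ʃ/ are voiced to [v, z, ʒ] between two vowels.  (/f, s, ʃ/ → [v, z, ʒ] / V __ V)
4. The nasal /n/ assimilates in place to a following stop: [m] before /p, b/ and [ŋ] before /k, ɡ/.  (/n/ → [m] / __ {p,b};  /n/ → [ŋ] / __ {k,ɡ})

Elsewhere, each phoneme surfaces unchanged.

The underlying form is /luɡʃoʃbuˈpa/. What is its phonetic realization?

[ləɡʃəʃbəˈpa]

/l/ stays [l].
/u/ (between /l/ and /ɡ/): in an unstressed syllable, so rule 2 applies → [ə].
/ɡ/ stays [ɡ].
/ʃ/ (between /ɡ/ and /o/) fails the environment for rule 3, so it stays [ʃ].
Rule 2 applies to /o/ (between /ʃ/ and /ʃ/: in an unstressed syllable) → [ə].
/ʃ/ (between /o/ and /b/) is in the target of rule 3 but the environment (between two vowels) is not met → [ʃ].
/b/ (between /ʃ/ and /u/) is unaffected → [b].
/u/ (between /b/ and /p/): in an unstressed syllable, so rule 2 applies → [ə].
/p/ (between /u/ and /a/) fails the environment for rule 1, so it stays [p].
/a/ (word-final) is in the target of rule 2 but the environment (in an unstressed syllable) is not met → [a].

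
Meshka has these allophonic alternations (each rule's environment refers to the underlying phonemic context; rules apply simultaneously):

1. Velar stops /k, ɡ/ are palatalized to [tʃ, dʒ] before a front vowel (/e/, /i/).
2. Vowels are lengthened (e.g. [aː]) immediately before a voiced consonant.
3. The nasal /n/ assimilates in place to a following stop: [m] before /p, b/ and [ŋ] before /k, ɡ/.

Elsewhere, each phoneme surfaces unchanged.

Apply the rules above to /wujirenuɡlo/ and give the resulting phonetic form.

/w/ (word-initial) is unaffected → [w].
/u/ (between /w/ and /j/) occurs before a voiced consonant → [uː] by rule 2.
/j/ stays [j].
Rule 2 applies to /i/ (between /j/ and /r/: before a voiced consonant) → [iː].
/r/ (between /i/ and /e/) is unaffected → [r].
/e/ meets the environment for rule 2 (before a voiced consonant) → [eː].
/n/ (between /e/ and /u/) fails the environment for rule 3, so it stays [n].
/u/ (between /n/ and /ɡ/): before a voiced consonant, so rule 2 applies → [uː].
/ɡ/ (between /u/ and /l/) is in the target of rule 1 but the environment (before a front vowel) is not met → [ɡ].
/l/ (between /ɡ/ and /o/) is unaffected → [l].
/o/ (word-final) is in the target of rule 2 but the environment (before a voiced consonant) is not met → [o].

[wuːjiːreːnuːɡlo]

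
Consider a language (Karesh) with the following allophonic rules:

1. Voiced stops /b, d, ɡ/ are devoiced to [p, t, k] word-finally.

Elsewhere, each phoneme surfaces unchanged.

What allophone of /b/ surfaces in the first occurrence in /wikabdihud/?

[b]

/b/ (between /a/ and /d/) fails the environment for rule 1, so it stays [b].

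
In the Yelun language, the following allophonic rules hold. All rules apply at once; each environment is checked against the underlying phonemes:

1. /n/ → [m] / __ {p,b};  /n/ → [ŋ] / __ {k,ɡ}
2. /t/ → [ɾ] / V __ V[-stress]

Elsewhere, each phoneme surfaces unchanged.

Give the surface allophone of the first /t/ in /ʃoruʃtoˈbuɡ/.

[t]

/t/ — between /ʃ/ and /o/; rule 2 does not apply here → [t].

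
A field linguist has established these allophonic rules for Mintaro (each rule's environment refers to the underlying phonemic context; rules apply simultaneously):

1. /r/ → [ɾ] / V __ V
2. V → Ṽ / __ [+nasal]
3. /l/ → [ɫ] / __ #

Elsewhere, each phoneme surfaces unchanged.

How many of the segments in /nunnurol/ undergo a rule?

3

Segments that undergo a rule: /u/ → [ũ] (rule 2); /r/ → [ɾ] (rule 1); /l/ → [ɫ] (rule 3).
All other segments surface unchanged.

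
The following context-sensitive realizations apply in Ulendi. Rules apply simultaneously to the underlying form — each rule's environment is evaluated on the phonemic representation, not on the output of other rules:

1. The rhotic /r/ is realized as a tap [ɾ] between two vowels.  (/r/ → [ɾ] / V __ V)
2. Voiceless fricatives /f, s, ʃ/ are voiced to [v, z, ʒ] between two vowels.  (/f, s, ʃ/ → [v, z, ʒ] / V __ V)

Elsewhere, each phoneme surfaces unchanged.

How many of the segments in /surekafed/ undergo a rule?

2

Segments that undergo a rule: /r/ → [ɾ] (rule 1); /f/ → [v] (rule 2).
All other segments surface unchanged.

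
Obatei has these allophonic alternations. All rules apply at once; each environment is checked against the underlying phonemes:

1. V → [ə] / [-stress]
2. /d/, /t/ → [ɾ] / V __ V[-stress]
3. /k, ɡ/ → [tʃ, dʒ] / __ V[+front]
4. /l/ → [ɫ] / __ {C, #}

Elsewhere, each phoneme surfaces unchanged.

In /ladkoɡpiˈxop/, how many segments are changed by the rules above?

Segments that undergo a rule: /a/ → [ə] (rule 1); /o/ → [ə] (rule 1); /i/ → [ə] (rule 1).
All other segments surface unchanged.

3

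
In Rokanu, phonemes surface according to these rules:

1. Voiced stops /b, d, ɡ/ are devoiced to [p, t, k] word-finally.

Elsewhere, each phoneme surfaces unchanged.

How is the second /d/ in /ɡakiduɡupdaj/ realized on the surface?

[d]

/d/ (between /p/ and /a/): rule 1 targets it, but not word-finally → unchanged [d].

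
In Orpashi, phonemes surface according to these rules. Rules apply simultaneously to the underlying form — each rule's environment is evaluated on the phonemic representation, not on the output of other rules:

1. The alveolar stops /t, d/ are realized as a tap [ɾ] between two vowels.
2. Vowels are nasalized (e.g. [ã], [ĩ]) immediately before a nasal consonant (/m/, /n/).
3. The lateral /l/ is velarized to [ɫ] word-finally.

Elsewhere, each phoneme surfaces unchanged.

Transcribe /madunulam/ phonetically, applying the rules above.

[maɾũnulãm]

/m/ (word-initial): no rule targets it → [m].
/a/ (between /m/ and /d/) fails the environment for rule 2, so it stays [a].
/d/ — between /a/ and /u/, between two vowels — surfaces as [ɾ] (rule 1).
Rule 2 applies to /u/ (between /d/ and /n/: before a nasal consonant) → [ũ].
/n/ (between /u/ and /u/) is unaffected → [n].
/u/ (between /n/ and /l/) fails the environment for rule 2, so it stays [u].
/l/ (between /u/ and /a/) is in the target of rule 3 but the environment (word-finally) is not met → [l].
Rule 2 applies to /a/ (between /l/ and /m/: before a nasal consonant) → [ã].
/m/ stays [m].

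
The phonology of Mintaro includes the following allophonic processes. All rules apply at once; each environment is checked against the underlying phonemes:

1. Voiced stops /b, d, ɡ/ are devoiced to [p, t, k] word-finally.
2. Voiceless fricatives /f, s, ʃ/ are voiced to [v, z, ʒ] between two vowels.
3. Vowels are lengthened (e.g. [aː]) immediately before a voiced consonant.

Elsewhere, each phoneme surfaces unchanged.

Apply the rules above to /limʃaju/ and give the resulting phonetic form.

/l/ stays [l].
/i/ meets the environment for rule 3 (before a voiced consonant) → [iː].
/m/ stays [m].
/ʃ/ (between /m/ and /a/) is in the target of rule 2 but the environment (between two vowels) is not met → [ʃ].
/a/ meets the environment for rule 3 (before a voiced consonant) → [aː].
/j/ (between /a/ and /u/): no rule targets it → [j].
/u/ — word-final; rule 3 does not apply here → [u].

[liːmʃaːju]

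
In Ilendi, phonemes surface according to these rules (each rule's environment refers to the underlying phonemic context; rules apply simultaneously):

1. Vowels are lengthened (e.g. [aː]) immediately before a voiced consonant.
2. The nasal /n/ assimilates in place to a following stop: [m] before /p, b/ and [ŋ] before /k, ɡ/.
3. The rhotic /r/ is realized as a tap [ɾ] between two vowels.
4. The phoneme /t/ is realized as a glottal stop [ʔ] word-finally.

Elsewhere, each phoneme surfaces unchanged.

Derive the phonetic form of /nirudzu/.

[niːɾuːdzu]

/n/ (word-initial) is in the target of rule 2 but the environment (before a labial or velar stop) is not met → [n].
Rule 1 applies to /i/ (between /n/ and /r/: before a voiced consonant) → [iː].
/r/ — between /i/ and /u/, between two vowels — surfaces as [ɾ] (rule 3).
/u/ — between /r/ and /d/, before a voiced consonant — surfaces as [uː] (rule 1).
/u/ (word-final) fails the environment for rule 1, so it stays [u].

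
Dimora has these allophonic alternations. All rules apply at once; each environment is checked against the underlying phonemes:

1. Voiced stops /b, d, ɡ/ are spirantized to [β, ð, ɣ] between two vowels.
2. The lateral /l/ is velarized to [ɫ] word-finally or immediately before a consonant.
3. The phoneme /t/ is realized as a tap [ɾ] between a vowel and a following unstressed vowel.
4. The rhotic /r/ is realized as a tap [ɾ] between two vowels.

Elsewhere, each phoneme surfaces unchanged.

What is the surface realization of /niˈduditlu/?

/n/ (word-initial): no rule targets it → [n].
/i/ (between /n/ and /d/): no rule targets it → [i].
Rule 1 applies to /d/ (between /i/ and /u/: between two vowels) → [ð].
/u/ — not in any rule's target class → [u].
/d/ (between /u/ and /i/): between two vowels, so rule 1 applies → [ð].
/i/ — not in any rule's target class → [i].
/t/ (between /i/ and /l/) is in the target of rule 3 but the environment (between a vowel and a following unstressed vowel) is not met → [t].
/l/ (between /t/ and /u/) is in the target of rule 2 but the environment (word-finally or immediately before a consonant) is not met → [l].
/u/ (word-final) is unaffected → [u].

[niˈðuðitlu]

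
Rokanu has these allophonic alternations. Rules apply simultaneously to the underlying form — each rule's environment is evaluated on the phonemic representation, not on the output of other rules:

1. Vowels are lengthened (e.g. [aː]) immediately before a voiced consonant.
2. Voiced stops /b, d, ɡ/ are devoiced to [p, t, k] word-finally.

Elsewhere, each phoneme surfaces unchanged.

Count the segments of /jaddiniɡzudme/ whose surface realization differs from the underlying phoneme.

4

Segments that undergo a rule: /a/ → [aː] (rule 1); /i/ → [iː] (rule 1); /i/ → [iː] (rule 1); /u/ → [uː] (rule 1).
All other segments surface unchanged.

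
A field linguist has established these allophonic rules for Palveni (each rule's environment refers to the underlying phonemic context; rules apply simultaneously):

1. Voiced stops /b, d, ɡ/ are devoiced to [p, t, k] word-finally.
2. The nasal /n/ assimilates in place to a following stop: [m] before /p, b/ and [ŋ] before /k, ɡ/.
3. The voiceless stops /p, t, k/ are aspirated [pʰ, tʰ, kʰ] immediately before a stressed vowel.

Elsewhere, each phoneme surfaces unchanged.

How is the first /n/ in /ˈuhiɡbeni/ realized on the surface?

[n]

/n/ (between /e/ and /i/) is in the target of rule 2 but the environment (before a labial or velar stop) is not met → [n].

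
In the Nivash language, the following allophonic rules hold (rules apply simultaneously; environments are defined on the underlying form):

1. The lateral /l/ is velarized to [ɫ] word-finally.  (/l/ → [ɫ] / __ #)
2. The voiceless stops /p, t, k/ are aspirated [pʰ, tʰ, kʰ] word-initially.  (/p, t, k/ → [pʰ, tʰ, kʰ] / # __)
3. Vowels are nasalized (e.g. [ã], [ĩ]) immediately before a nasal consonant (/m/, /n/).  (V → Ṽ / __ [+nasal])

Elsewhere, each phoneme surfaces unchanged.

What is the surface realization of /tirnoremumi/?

[tʰirnorẽmũmi]

/t/ (word-initial): word-initially, so rule 2 applies → [tʰ].
/i/ — between /t/ and /r/; rule 3 does not apply here → [i].
/r/ — not in any rule's target class → [r].
/n/ (between /r/ and /o/): no rule targets it → [n].
/o/ — between /n/ and /r/; rule 3 does not apply here → [o].
/r/ (between /o/ and /e/) is unaffected → [r].
/e/ (between /r/ and /m/) occurs before a nasal consonant → [ẽ] by rule 3.
/m/ (between /e/ and /u/): no rule targets it → [m].
/u/ (between /m/ and /m/) occurs before a nasal consonant → [ũ] by rule 3.
/m/ (between /u/ and /i/) is unaffected → [m].
/i/ (word-final): rule 3 targets it, but not before a nasal consonant → unchanged [i].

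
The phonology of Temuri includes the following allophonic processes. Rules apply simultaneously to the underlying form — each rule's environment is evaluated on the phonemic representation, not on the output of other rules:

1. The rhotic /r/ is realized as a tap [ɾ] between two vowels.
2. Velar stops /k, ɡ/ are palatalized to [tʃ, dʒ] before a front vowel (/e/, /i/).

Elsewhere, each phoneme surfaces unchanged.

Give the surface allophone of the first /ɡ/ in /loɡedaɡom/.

Rule 2 applies to /ɡ/ (between /o/ and /e/: before a front vowel) → [dʒ].

[dʒ]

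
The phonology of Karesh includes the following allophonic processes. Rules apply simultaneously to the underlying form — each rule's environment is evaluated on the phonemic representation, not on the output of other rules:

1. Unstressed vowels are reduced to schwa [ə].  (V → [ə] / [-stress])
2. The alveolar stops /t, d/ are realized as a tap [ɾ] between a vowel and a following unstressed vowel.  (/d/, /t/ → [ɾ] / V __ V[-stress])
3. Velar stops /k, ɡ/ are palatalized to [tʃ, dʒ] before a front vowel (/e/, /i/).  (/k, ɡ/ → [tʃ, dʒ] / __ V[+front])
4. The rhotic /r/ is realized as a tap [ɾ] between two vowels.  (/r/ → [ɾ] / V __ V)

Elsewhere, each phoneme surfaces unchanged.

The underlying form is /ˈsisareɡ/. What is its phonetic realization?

/i/ (between /s/ and /s/) is in the target of rule 1 but the environment (in an unstressed syllable) is not met → [i].
/a/ (between /s/ and /r/) occurs in an unstressed syllable → [ə] by rule 1.
Rule 4 applies to /r/ (between /a/ and /e/: between two vowels) → [ɾ].
/e/ meets the environment for rule 1 (in an unstressed syllable) → [ə].
/ɡ/ — word-final; rule 3 does not apply here → [ɡ].

[ˈsisəɾəɡ]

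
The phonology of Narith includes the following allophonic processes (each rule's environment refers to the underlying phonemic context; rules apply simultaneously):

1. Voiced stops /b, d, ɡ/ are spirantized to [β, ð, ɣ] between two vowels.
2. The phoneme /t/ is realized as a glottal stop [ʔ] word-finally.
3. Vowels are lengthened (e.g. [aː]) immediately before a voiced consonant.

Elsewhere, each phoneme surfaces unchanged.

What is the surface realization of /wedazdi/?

[weːðaːzdi]

Rule 3 applies to /e/ (between /w/ and /d/: before a voiced consonant) → [eː].
/d/ (between /e/ and /a/): between two vowels, so rule 1 applies → [ð].
Rule 3 applies to /a/ (between /d/ and /z/: before a voiced consonant) → [aː].
/d/ (between /z/ and /i/) is in the target of rule 1 but the environment (between two vowels) is not met → [d].
/i/ — word-final; rule 3 does not apply here → [i].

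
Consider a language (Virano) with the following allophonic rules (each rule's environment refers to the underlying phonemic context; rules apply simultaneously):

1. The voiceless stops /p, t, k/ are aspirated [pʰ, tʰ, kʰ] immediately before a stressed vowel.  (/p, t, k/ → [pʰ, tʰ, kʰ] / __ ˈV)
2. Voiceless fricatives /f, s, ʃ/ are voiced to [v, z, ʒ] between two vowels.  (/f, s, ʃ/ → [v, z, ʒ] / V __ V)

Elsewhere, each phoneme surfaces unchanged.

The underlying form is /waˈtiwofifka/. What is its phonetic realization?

[waˈtʰiwovifka]

/w/ (word-initial): no rule targets it → [w].
/a/ stays [a].
/t/ — between /a/ and /i/, immediately before a stressed vowel — surfaces as [tʰ] (rule 1).
/i/ (between /t/ and /w/): no rule targets it → [i].
/w/ stays [w].
/o/ (between /w/ and /f/) is unaffected → [o].
/f/ (between /o/ and /i/) occurs between two vowels → [v] by rule 2.
/i/ (between /f/ and /f/): no rule targets it → [i].
/f/ — between /i/ and /k/; rule 2 does not apply here → [f].
/k/ (between /f/ and /a/): rule 1 targets it, but not immediately before a stressed vowel → unchanged [k].
/a/ — not in any rule's target class → [a].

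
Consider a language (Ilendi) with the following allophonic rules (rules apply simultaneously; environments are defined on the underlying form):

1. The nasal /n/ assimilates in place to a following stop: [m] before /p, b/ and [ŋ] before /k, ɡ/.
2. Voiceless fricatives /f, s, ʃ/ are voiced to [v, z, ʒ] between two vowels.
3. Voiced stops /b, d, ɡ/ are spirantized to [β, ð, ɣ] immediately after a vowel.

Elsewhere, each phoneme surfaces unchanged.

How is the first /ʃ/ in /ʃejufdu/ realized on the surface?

[ʃ]

/ʃ/ (word-initial): rule 2 targets it, but not between two vowels → unchanged [ʃ].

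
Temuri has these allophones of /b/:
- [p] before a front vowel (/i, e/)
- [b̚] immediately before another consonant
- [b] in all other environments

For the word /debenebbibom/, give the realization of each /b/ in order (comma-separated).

[p], [b̚], [p], [b]

Occurrence 1 (position 3): before a front vowel (/i, e/) → [p].
Occurrence 2 (position 7): immediately before another consonant → [b̚].
Occurrence 3 (position 8): before a front vowel (/i, e/) → [p].
Occurrence 4 (position 10): no conditioning environment matches → elsewhere allophone [b].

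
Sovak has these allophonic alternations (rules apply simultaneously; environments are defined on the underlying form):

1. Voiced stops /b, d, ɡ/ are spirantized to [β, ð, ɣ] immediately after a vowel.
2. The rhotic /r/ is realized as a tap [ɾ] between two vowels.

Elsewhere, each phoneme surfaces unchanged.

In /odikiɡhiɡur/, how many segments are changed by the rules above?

Segments that undergo a rule: /d/ → [ð] (rule 1); /ɡ/ → [ɣ] (rule 1); /ɡ/ → [ɣ] (rule 1).
All other segments surface unchanged.

3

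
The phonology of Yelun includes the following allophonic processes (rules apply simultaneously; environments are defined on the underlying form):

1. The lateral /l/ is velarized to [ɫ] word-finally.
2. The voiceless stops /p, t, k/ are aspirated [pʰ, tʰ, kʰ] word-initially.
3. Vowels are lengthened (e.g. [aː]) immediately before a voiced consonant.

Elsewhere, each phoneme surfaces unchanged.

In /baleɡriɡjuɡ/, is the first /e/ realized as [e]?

/e/ (between /l/ and /ɡ/): before a voiced consonant, so rule 3 applies → [eː].
The actual realization is [eː], not [e].

No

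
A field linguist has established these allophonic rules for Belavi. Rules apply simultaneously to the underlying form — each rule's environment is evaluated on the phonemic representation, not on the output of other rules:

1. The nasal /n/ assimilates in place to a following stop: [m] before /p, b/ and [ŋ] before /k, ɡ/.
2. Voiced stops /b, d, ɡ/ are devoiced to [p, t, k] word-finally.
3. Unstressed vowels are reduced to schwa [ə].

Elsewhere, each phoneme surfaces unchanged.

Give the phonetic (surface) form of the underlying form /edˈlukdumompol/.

/e/ — word-initial, in an unstressed syllable — surfaces as [ə] (rule 3).
/d/ — between /e/ and /l/; rule 2 does not apply here → [d].
/l/ — not in any rule's target class → [l].
/u/ — between /l/ and /k/; rule 3 does not apply here → [u].
/k/ (between /u/ and /d/): no rule targets it → [k].
/d/ (between /k/ and /u/) fails the environment for rule 2, so it stays [d].
/u/ (between /d/ and /m/): in an unstressed syllable, so rule 3 applies → [ə].
/m/ (between /u/ and /o/) is unaffected → [m].
/o/ (between /m/ and /m/) occurs in an unstressed syllable → [ə] by rule 3.
/m/ stays [m].
/p/ (between /m/ and /o/): no rule targets it → [p].
/o/ (between /p/ and /l/): in an unstressed syllable, so rule 3 applies → [ə].
/l/ — not in any rule's target class → [l].

[ədˈlukdəməmpəl]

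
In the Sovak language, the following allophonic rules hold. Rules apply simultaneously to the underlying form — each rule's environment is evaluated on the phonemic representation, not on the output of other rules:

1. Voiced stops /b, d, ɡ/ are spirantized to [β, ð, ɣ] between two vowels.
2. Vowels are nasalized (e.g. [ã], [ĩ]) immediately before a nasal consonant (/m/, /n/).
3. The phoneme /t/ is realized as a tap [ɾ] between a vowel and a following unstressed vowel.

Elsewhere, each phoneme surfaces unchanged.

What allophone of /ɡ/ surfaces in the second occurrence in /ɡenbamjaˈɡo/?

/ɡ/ (between /a/ and /o/) occurs between two vowels → [ɣ] by rule 1.

[ɣ]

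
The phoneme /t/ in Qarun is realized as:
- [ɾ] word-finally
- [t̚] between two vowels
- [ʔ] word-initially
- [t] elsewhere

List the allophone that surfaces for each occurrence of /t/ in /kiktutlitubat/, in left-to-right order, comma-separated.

[t], [t], [t̚], [ɾ]

Occurrence 1 (position 4): no conditioning environment matches → elsewhere allophone [t].
Occurrence 2 (position 6): no conditioning environment matches → elsewhere allophone [t].
Occurrence 3 (position 9): between two vowels → [t̚].
Occurrence 4 (position 13): word-finally → [ɾ].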